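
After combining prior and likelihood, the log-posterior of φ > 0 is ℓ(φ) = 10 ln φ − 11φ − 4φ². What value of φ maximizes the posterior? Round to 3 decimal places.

ℓ'(φ) = 10/φ − 11 − 8φ. Setting this to zero and multiplying by φ: 8φ² + 11φ − 10 = 0.
φ = (−11 + √(11² + 4·8·10)) / (2·8) = (−11 + √441) / 16 = (−11 + 21)/16 = 5/8.
ℓ''(φ) = −10/φ² − 8 < 0, confirming a maximum.

φ̂_MAP = 0.625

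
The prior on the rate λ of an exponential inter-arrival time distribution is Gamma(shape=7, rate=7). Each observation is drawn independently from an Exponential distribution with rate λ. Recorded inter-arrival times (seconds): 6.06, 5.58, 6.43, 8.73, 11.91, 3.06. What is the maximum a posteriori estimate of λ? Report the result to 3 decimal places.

The Exponential(rate=λ) likelihood is ∝ λ^n e^(−λΣtᵢ). Here n = 6 and Σtᵢ = 6.06 + 5.58 + 6.43 + 8.73 + 11.91 + 3.06 = 41.77.
Posterior ∝ λ^6e^(−7λ) · λ^6e^(−41.77λ) = λ^12e^(−48.77λ), i.e. Gamma(13, 48.77).
Mode = (a−1)/b = 12/48.77 ≈ 0.246.

λ̂_MAP = 0.246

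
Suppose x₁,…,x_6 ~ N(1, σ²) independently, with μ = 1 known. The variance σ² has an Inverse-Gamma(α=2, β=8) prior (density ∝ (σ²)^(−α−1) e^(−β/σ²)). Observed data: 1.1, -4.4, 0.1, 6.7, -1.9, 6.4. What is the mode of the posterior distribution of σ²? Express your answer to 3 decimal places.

Sum of squared deviations about the known mean: SS = (1.1−1)² + (-4.4−1)² + (0.1−1)² + (6.7−1)² + (-1.9−1)² + (6.4−1)² = 100.04.
The Normal likelihood contributes (σ²)^(−n/2) exp(−SS/(2σ²)), so the posterior is Inverse-Gamma(α + n/2, β + SS/2) = Inverse-Gamma(5, 58.02).
The mode of Inverse-Gamma(a, b) is b/(a+1) = 58.02/6 ≈ 9.670.

σ̂²_MAP = 9.670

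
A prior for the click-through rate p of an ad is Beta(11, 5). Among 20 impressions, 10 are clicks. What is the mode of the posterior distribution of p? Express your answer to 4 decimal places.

p̂_MAP = 0.5882

Prior: Beta(11, 5).
Data: 10 successes in 20 trials. The binomial likelihood contributes p^10(1−p)^10, so the posterior is Beta(11+10, 5+10) = Beta(21, 15).
For Beta(a, b) with a, b > 1 the mode is (a−1)/(a+b−2) = 20/34 ≈ 0.5882.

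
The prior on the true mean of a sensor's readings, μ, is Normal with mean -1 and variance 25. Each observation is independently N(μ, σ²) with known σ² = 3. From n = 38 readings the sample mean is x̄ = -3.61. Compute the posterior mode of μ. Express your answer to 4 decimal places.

μ̂_MAP = -3.6018

n = 38, x̄ = -3.61.
For a Normal prior and Normal likelihood with known variance, the posterior is Normal; its mode equals its mean, the precision-weighted average.
Prior precision 1/σ₀² = 1/25 = 0.04; data precision n/σ² = 38/3.
μ̂ = (0.04·(-1) + (38/3)·(-3.61)) / (0.04 + 38/3) = (-1373/30)/(953/75) = -6865/1906 ≈ -3.6018.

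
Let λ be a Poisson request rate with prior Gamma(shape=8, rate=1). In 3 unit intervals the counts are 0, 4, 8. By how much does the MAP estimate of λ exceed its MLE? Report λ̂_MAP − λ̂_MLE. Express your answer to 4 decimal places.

MAP − MLE = 0.7500

Σxᵢ = 12. Posterior is Gamma(20, 4); MAP = (20−1)/4 = 19/4 ≈ 4.75000.
MLE = x̄ = 12/3 ≈ 4.00000.
Difference = 19/4 − 12/3 = 3/4 ≈ 0.7500.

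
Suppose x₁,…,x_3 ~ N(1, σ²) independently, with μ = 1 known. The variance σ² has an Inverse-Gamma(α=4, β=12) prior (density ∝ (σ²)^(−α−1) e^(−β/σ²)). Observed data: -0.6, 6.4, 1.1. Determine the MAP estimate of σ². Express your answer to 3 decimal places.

σ̂²_MAP = 4.287

Sum of squared deviations about the known mean: SS = (-0.6−1)² + (6.4−1)² + (1.1−1)² = 31.73.
The Normal likelihood contributes (σ²)^(−n/2) exp(−SS/(2σ²)), so the posterior is Inverse-Gamma(α + n/2, β + SS/2) = Inverse-Gamma(5.5, 27.865).
The mode of Inverse-Gamma(a, b) is b/(a+1) = 27.865/6.5 ≈ 4.287.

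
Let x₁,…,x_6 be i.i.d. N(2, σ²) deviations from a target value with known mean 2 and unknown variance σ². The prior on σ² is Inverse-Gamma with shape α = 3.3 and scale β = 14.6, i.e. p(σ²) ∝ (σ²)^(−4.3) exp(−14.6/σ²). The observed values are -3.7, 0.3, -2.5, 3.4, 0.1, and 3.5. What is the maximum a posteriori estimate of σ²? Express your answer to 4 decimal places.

Sum of squared deviations about the known mean: SS = (-3.7−2)² + (0.3−2)² + (-2.5−2)² + (3.4−2)² + (0.1−2)² + (3.5−2)² = 63.45.
The Normal likelihood contributes (σ²)^(−n/2) exp(−SS/(2σ²)), so the posterior is Inverse-Gamma(α + n/2, β + SS/2) = Inverse-Gamma(6.3, 46.325).
The mode of Inverse-Gamma(a, b) is b/(a+1) = 46.325/7.3 ≈ 6.3459.

σ̂²_MAP = 6.3459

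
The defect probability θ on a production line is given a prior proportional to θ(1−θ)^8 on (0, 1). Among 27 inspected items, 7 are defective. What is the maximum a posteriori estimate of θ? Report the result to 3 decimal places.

The prior density ∝ θ(1−θ)^8 is the kernel of Beta(2, 9).
Data: 7 successes in 27 trials. The binomial likelihood contributes θ^7(1−θ)^20, so the posterior is Beta(2+7, 9+20) = Beta(9, 29).
For Beta(a, b) with a, b > 1 the mode is (a−1)/(a+b−2) = 8/36 ≈ 0.222.

θ̂_MAP = 0.222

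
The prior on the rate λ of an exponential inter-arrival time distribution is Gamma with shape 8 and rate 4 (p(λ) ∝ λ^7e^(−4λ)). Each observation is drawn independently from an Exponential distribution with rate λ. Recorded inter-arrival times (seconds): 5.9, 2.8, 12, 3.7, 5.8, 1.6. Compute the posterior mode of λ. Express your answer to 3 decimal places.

λ̂_MAP = 0.363

The Exponential(rate=λ) likelihood is ∝ λ^n e^(−λΣtᵢ). Here n = 6 and Σtᵢ = 5.9 + 2.8 + 12 + 3.7 + 5.8 + 1.6 = 31.8.
Posterior ∝ λ^7e^(−4λ) · λ^6e^(−31.8λ) = λ^13e^(−35.8λ), i.e. Gamma(14, 35.8).
Mode = (a−1)/b = 13/35.8 ≈ 0.363.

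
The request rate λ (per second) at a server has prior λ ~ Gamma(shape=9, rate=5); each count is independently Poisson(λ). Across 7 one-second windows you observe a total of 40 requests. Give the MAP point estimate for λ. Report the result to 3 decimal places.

Σxᵢ = 40, n = 7.
Posterior ∝ λ^8e^(−5λ) · λ^40e^(−7λ) = λ^48e^(−12λ), i.e. Gamma(shape=49, rate=12).
The mode of a Gamma(a, b) with a ≥ 1 (shape–rate) is (a−1)/b = 48/12 ≈ 4.000.

λ̂_MAP = 4.000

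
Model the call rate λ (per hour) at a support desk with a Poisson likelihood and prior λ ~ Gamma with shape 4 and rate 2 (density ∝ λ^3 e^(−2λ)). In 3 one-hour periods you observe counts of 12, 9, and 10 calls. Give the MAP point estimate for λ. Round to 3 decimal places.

Σxᵢ = 12+9+10 = 31, with n = 3.
Posterior ∝ λ^3e^(−2λ) · λ^31e^(−3λ) = λ^34e^(−5λ), i.e. Gamma(shape=35, rate=5).
The mode of a Gamma(a, b) with a ≥ 1 (shape–rate) is (a−1)/b = 34/5 ≈ 6.800.

λ̂_MAP = 6.800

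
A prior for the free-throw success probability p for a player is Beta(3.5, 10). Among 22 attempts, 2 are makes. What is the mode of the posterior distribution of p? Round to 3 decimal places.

Prior: Beta(3.5, 10).
Data: 2 successes in 22 trials. The binomial likelihood contributes p^2(1−p)^20, so the posterior is Beta(3.5+2, 10+20) = Beta(5.5, 30).
For Beta(a, b) with a, b > 1 the mode is (a−1)/(a+b−2) = 4.5/33.5 ≈ 0.134.

p̂_MAP = 0.134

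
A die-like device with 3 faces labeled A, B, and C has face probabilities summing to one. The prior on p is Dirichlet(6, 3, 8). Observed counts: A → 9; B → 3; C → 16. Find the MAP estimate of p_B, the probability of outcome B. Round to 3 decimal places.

The posterior is Dirichlet(αᵢ + nᵢ) = Dirichlet(15, 6, 24).
For a Dirichlet(a₁,…,a_K) with all aᵢ > 1, the mode has j-th component (aⱼ − 1)/(Σaᵢ − K).
Here Σaᵢ = 45 and K = 3, so p_B = (6 − 1)/(45 − 3) = 5/42 ≈ 0.119.

MAP estimate of p_B = 0.119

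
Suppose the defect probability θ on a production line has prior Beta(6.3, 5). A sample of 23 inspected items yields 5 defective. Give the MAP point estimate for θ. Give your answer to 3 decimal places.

Prior: Beta(6.3, 5).
Data: 5 successes in 23 trials. The binomial likelihood contributes θ^5(1−θ)^18, so the posterior is Beta(6.3+5, 5+18) = Beta(11.3, 23).
For Beta(a, b) with a, b > 1 the mode is (a−1)/(a+b−2) = 10.3/32.3 ≈ 0.319.

θ̂_MAP = 0.319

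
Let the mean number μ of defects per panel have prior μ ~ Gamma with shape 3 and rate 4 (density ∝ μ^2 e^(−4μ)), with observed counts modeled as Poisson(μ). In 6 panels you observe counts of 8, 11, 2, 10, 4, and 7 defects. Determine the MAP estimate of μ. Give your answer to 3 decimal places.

μ̂_MAP = 4.400

Σxᵢ = 8+11+2+10+4+7 = 42, with n = 6.
Posterior ∝ μ^2e^(−4μ) · μ^42e^(−6μ) = μ^44e^(−10μ), i.e. Gamma(shape=45, rate=10).
The mode of a Gamma(a, b) with a ≥ 1 (shape–rate) is (a−1)/b = 44/10 ≈ 4.400.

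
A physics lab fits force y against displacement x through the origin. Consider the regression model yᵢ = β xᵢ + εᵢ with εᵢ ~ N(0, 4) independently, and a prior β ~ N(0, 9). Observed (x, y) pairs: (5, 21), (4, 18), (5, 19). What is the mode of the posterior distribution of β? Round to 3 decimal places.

log p(β | y) = −Σ(yᵢ − βxᵢ)²/(2·4) − β²/(2·9) + const.
Setting the derivative to zero: Σxᵢ(yᵢ − βxᵢ)/4 − β/9 = 0, so β = Σxᵢyᵢ / (Σxᵢ² + σ²/τ²).
Σxᵢyᵢ = 5·21 + 4·18 + 5·19 = 272; Σxᵢ² = 66; σ²/τ² = 4/9.
β̂_MAP = 272 / (66 + 4/9) = 272/(598/9) = 1224/299 ≈ 4.094.

β̂_MAP = 4.094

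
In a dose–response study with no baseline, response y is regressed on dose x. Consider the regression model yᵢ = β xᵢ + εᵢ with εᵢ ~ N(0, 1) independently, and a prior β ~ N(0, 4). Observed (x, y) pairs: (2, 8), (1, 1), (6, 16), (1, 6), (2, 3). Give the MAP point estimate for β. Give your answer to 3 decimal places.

log p(β | y) = −Σ(yᵢ − βxᵢ)²/(2·1) − β²/(2·4) + const.
Setting the derivative to zero: Σxᵢ(yᵢ − βxᵢ)/1 − β/4 = 0, so β = Σxᵢyᵢ / (Σxᵢ² + σ²/τ²).
Σxᵢyᵢ = 2·8 + 1·1 + 6·16 + 1·6 + 2·3 = 125; Σxᵢ² = 46; σ²/τ² = 0.25.
β̂_MAP = 125 / (46 + 0.25) = 125/46.25 ≈ 2.703.

β̂_MAP = 2.703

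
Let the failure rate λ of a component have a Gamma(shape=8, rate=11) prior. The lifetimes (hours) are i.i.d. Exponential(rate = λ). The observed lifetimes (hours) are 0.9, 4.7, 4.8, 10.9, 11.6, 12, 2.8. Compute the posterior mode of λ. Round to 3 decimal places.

λ̂_MAP = 0.239

The Exponential(rate=λ) likelihood is ∝ λ^n e^(−λΣtᵢ). Here n = 7 and Σtᵢ = 0.9 + 4.7 + 4.8 + 10.9 + 11.6 + 12 + 2.8 = 47.7.
Posterior ∝ λ^7e^(−11λ) · λ^7e^(−47.7λ) = λ^14e^(−58.7λ), i.e. Gamma(15, 58.7).
Mode = (a−1)/b = 14/58.7 ≈ 0.239.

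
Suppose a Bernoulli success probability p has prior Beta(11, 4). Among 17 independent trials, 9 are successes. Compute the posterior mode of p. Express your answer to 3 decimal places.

Prior: Beta(11, 4).
Data: 9 successes in 17 trials. The binomial likelihood contributes p^9(1−p)^8, so the posterior is Beta(11+9, 4+8) = Beta(20, 12).
For Beta(a, b) with a, b > 1 the mode is (a−1)/(a+b−2) = 19/30 ≈ 0.633.

p̂_MAP = 0.633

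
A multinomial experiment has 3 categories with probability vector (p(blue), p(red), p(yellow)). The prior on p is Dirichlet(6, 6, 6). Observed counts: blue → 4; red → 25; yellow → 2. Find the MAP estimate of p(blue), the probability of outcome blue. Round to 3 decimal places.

The posterior is Dirichlet(αᵢ + nᵢ) = Dirichlet(10, 31, 8).
For a Dirichlet(a₁,…,a_K) with all aᵢ > 1, the mode has j-th component (aⱼ − 1)/(Σaᵢ − K).
Here Σaᵢ = 49 and K = 3, so p(blue) = (10 − 1)/(49 − 3) = 9/46 ≈ 0.196.

MAP estimate of p(blue) = 0.196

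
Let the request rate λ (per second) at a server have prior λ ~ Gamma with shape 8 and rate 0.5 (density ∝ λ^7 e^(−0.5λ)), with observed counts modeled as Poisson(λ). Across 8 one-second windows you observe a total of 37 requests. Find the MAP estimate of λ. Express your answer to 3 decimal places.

λ̂_MAP = 5.176

Σxᵢ = 37, n = 8.
Posterior ∝ λ^7e^(−0.5λ) · λ^37e^(−8λ) = λ^44e^(−8.5λ), i.e. Gamma(shape=45, rate=8.5).
The mode of a Gamma(a, b) with a ≥ 1 (shape–rate) is (a−1)/b = 44/8.5 ≈ 5.176.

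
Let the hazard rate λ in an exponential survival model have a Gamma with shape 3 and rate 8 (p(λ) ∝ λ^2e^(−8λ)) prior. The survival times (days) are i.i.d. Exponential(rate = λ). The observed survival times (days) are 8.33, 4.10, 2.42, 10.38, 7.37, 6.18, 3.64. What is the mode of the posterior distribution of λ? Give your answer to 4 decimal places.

λ̂_MAP = 0.1785

The Exponential(rate=λ) likelihood is ∝ λ^n e^(−λΣtᵢ). Here n = 7 and Σtᵢ = 8.33 + 4.10 + 2.42 + 10.38 + 7.37 + 6.18 + 3.64 = 42.42.
Posterior ∝ λ^2e^(−8λ) · λ^7e^(−42.42λ) = λ^9e^(−50.42λ), i.e. Gamma(10, 50.42).
Mode = (a−1)/b = 9/50.42 ≈ 0.1785.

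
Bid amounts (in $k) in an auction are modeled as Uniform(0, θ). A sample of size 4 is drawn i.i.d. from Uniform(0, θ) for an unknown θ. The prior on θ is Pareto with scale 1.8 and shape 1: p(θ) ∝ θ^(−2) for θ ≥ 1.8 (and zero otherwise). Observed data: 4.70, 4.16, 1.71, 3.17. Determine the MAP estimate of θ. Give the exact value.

The Uniform(0, θ) likelihood is θ^(−n) for θ ≥ max(xᵢ), zero otherwise. Here max(xᵢ) = 4.70.
Posterior ∝ θ^(−2) · θ^(−4) = θ^(−6) on θ ≥ max(1.8, 4.70) = 4.70.
This density is strictly decreasing in θ, so the posterior mode lies at the lower boundary of the support.

θ̂_MAP = 4.70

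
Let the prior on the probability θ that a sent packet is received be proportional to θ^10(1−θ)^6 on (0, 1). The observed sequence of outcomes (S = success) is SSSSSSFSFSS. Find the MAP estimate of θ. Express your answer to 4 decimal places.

θ̂_MAP = 0.7037

The prior density ∝ θ^10(1−θ)^6 is the kernel of Beta(11, 7).
Data: 9 successes in 11 trials (from the sequence). The binomial likelihood contributes θ^9(1−θ)^2, so the posterior is Beta(11+9, 7+2) = Beta(20, 9).
For Beta(a, b) with a, b > 1 the mode is (a−1)/(a+b−2) = 19/27 ≈ 0.7037.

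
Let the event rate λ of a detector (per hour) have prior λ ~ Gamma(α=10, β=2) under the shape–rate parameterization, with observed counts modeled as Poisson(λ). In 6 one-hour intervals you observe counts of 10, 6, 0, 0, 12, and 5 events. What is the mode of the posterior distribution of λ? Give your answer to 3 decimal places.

Σxᵢ = 10+6+0+0+12+5 = 33, with n = 6.
Posterior ∝ λ^9e^(−2λ) · λ^33e^(−6λ) = λ^42e^(−8λ), i.e. Gamma(shape=43, rate=8).
The mode of a Gamma(a, b) with a ≥ 1 (shape–rate) is (a−1)/b = 42/8 ≈ 5.250.

λ̂_MAP = 5.250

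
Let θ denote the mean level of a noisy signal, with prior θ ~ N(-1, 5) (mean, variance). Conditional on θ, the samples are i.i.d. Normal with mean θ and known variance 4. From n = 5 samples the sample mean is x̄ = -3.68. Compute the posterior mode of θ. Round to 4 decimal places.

n = 5, x̄ = -3.68.
For a Normal prior and Normal likelihood with known variance, the posterior is Normal; its mode equals its mean, the precision-weighted average.
Prior precision 1/σ₀² = 1/5 = 0.2; data precision n/σ² = 5/4 = 1.25.
θ̂ = (0.2·(-1) + 1.25·(-3.68)) / (0.2 + 1.25) = (-4.8)/1.45 = -96/29 ≈ -3.3103.

θ̂_MAP = -3.3103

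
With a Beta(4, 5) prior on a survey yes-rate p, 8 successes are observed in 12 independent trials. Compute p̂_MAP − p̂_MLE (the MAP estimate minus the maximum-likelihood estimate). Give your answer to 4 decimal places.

Posterior is Beta(12, 9); MAP = (12−1)/(21−2) = 11/19 ≈ 0.57895.
MLE ignores the prior: p̂_MLE = k/n = 8/12 ≈ 0.66667.
Difference = 11/19 − 8/12 = -5/57 ≈ -0.0877.

MAP − MLE = -0.0877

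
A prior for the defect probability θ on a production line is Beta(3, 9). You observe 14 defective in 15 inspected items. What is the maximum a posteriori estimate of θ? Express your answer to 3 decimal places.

θ̂_MAP = 0.640

Prior: Beta(3, 9).
Data: 14 successes in 15 trials. The binomial likelihood contributes θ^14(1−θ)^1, so the posterior is Beta(3+14, 9+1) = Beta(17, 10).
For Beta(a, b) with a, b > 1 the mode is (a−1)/(a+b−2) = 16/25 ≈ 0.640.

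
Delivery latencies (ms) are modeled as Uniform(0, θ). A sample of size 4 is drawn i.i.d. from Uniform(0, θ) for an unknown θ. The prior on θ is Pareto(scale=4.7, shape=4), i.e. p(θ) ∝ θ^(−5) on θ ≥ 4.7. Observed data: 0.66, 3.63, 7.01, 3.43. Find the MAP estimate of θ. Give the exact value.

The Uniform(0, θ) likelihood is θ^(−n) for θ ≥ max(xᵢ), zero otherwise. Here max(xᵢ) = 7.01.
Posterior ∝ θ^(−5) · θ^(−4) = θ^(−9) on θ ≥ max(4.7, 7.01) = 7.01.
This density is strictly decreasing in θ, so the posterior mode lies at the lower boundary of the support.

θ̂_MAP = 7.01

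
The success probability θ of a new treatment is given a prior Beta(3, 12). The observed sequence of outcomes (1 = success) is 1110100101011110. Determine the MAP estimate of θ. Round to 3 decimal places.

Prior: Beta(3, 12).
Data: 10 successes in 16 trials (from the sequence). The binomial likelihood contributes θ^10(1−θ)^6, so the posterior is Beta(3+10, 12+6) = Beta(13, 18).
For Beta(a, b) with a, b > 1 the mode is (a−1)/(a+b−2) = 12/29 ≈ 0.414.

θ̂_MAP = 0.414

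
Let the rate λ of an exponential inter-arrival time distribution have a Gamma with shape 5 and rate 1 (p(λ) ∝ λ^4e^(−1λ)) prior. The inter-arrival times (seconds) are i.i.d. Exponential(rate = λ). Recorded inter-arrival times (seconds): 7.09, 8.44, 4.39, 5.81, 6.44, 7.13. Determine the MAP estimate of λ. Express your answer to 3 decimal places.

λ̂_MAP = 0.248

The Exponential(rate=λ) likelihood is ∝ λ^n e^(−λΣtᵢ). Here n = 6 and Σtᵢ = 7.09 + 8.44 + 4.39 + 5.81 + 6.44 + 7.13 = 39.30.
Posterior ∝ λ^4e^(−1λ) · λ^6e^(−39.30λ) = λ^10e^(−40.30λ), i.e. Gamma(11, 40.30).
Mode = (a−1)/b = 10/40.30 ≈ 0.248.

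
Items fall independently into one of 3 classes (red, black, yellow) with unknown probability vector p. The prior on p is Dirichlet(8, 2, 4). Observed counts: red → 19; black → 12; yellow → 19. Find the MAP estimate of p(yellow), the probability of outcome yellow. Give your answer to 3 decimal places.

The posterior is Dirichlet(αᵢ + nᵢ) = Dirichlet(27, 14, 23).
For a Dirichlet(a₁,…,a_K) with all aᵢ > 1, the mode has j-th component (aⱼ − 1)/(Σaᵢ − K).
Here Σaᵢ = 64 and K = 3, so p(yellow) = (23 − 1)/(64 − 3) = 22/61 ≈ 0.361.

MAP estimate of p(yellow) = 0.361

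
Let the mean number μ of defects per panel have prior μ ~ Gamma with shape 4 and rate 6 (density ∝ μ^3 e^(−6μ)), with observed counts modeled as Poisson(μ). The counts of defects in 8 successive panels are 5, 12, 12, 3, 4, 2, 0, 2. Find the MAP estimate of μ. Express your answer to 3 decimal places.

Σxᵢ = 5+12+12+3+4+2+0+2 = 40, with n = 8.
Posterior ∝ μ^3e^(−6μ) · μ^40e^(−8μ) = μ^43e^(−14μ), i.e. Gamma(shape=44, rate=14).
The mode of a Gamma(a, b) with a ≥ 1 (shape–rate) is (a−1)/b = 43/14 ≈ 3.071.

μ̂_MAP = 3.071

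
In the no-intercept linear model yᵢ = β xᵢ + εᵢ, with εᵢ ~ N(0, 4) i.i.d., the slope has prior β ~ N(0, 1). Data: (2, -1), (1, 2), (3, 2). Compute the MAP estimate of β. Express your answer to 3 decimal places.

log p(β | y) = −Σ(yᵢ − βxᵢ)²/(2·4) − β²/(2·1) + const.
Setting the derivative to zero: Σxᵢ(yᵢ − βxᵢ)/4 − β/1 = 0, so β = Σxᵢyᵢ / (Σxᵢ² + σ²/τ²).
Σxᵢyᵢ = 2·(-1) + 1·2 + 3·2 = 6; Σxᵢ² = 14; σ²/τ² = 4.
β̂_MAP = 6 / (14 + 4) = 6/18 ≈ 0.333.

β̂_MAP = 0.333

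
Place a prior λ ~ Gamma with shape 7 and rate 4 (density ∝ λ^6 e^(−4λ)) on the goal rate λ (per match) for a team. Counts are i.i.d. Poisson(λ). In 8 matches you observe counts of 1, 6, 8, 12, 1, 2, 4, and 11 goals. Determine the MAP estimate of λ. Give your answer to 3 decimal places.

Σxᵢ = 1+6+8+12+1+2+4+11 = 45, with n = 8.
Posterior ∝ λ^6e^(−4λ) · λ^45e^(−8λ) = λ^51e^(−12λ), i.e. Gamma(shape=52, rate=12).
The mode of a Gamma(a, b) with a ≥ 1 (shape–rate) is (a−1)/b = 51/12 ≈ 4.250.

λ̂_MAP = 4.250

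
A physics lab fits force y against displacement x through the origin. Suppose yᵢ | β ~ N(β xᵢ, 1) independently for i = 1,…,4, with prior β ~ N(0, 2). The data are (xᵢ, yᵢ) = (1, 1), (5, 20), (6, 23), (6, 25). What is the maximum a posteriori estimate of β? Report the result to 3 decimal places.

log p(β | y) = −Σ(yᵢ − βxᵢ)²/(2·1) − β²/(2·2) + const.
Setting the derivative to zero: Σxᵢ(yᵢ − βxᵢ)/1 − β/2 = 0, so β = Σxᵢyᵢ / (Σxᵢ² + σ²/τ²).
Σxᵢyᵢ = 1·1 + 5·20 + 6·23 + 6·25 = 389; Σxᵢ² = 98; σ²/τ² = 0.5.
β̂_MAP = 389 / (98 + 0.5) = 389/98.5 ≈ 3.949.

β̂_MAP = 3.949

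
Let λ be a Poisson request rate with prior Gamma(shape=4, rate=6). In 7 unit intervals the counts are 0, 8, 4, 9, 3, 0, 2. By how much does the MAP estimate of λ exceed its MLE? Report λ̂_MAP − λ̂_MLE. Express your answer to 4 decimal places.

Σxᵢ = 26. Posterior is Gamma(30, 13); MAP = (30−1)/13 = 29/13 ≈ 2.23077.
MLE = x̄ = 26/7 ≈ 3.71429.
Difference = 29/13 − 26/7 = -135/91 ≈ -1.4835.

MAP − MLE = -1.4835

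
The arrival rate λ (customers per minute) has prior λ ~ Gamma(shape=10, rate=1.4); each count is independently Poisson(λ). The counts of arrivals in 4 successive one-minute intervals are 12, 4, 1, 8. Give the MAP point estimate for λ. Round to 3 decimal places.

Σxᵢ = 12+4+1+8 = 25, with n = 4.
Posterior ∝ λ^9e^(−1.4λ) · λ^25e^(−4λ) = λ^34e^(−5.4λ), i.e. Gamma(shape=35, rate=5.4).
The mode of a Gamma(a, b) with a ≥ 1 (shape–rate) is (a−1)/b = 34/5.4 ≈ 6.296.

λ̂_MAP = 6.296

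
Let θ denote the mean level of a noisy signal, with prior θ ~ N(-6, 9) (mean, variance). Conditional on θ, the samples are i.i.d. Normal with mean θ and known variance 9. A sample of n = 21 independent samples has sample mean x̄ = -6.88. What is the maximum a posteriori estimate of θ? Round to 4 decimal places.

θ̂_MAP = -6.8400

n = 21, x̄ = -6.88.
For a Normal prior and Normal likelihood with known variance, the posterior is Normal; its mode equals its mean, the precision-weighted average.
Prior precision 1/σ₀² = 1/9; data precision n/σ² = 21/9 = 7/3.
θ̂ = ((1/9)·(-6) + (7/3)·(-6.88)) / (1/9 + 7/3) = (-16.72)/(22/9) = -6.8400.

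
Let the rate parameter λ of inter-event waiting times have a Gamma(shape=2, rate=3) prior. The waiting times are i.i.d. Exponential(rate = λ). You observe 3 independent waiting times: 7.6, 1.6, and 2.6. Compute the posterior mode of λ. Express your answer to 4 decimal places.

The Exponential(rate=λ) likelihood is ∝ λ^n e^(−λΣtᵢ). Here n = 3 and Σtᵢ = 7.6 + 1.6 + 2.6 = 11.8.
Posterior ∝ λe^(−3λ) · λ^3e^(−11.8λ) = λ^4e^(−14.8λ), i.e. Gamma(5, 14.8).
Mode = (a−1)/b = 4/14.8 ≈ 0.2703.

λ̂_MAP = 0.2703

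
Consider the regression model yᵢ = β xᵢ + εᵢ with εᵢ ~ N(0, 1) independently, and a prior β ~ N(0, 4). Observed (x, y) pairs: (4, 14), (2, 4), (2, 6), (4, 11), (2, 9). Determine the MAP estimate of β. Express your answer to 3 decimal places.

β̂_MAP = 3.119

log p(β | y) = −Σ(yᵢ − βxᵢ)²/(2·1) − β²/(2·4) + const.
Setting the derivative to zero: Σxᵢ(yᵢ − βxᵢ)/1 − β/4 = 0, so β = Σxᵢyᵢ / (Σxᵢ² + σ²/τ²).
Σxᵢyᵢ = 4·14 + 2·4 + 2·6 + 4·11 + 2·9 = 138; Σxᵢ² = 44; σ²/τ² = 0.25.
β̂_MAP = 138 / (44 + 0.25) = 138/44.25 ≈ 3.119.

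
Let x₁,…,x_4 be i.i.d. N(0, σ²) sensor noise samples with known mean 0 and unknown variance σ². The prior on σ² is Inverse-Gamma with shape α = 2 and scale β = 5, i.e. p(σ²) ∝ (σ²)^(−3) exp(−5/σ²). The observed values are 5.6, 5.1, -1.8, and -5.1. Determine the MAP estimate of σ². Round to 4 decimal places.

Sum of squared deviations about the known mean: SS = (5.6−0)² + (5.1−0)² + (-1.8−0)² + (-5.1−0)² = 86.62.
The Normal likelihood contributes (σ²)^(−n/2) exp(−SS/(2σ²)), so the posterior is Inverse-Gamma(α + n/2, β + SS/2) = Inverse-Gamma(4, 48.31).
The mode of Inverse-Gamma(a, b) is b/(a+1) = 48.31/5 ≈ 9.6620.

σ̂²_MAP = 9.6620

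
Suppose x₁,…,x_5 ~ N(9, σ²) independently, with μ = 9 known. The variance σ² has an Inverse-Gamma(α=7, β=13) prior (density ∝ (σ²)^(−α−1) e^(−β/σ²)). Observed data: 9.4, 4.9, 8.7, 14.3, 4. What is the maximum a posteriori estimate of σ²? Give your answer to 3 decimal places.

Sum of squared deviations about the known mean: SS = (9.4−9)² + (4.9−9)² + (8.7−9)² + (14.3−9)² + (4−9)² = 70.15.
The Normal likelihood contributes (σ²)^(−n/2) exp(−SS/(2σ²)), so the posterior is Inverse-Gamma(α + n/2, β + SS/2) = Inverse-Gamma(9.5, 48.075).
The mode of Inverse-Gamma(a, b) is b/(a+1) = 48.075/10.5 ≈ 4.579.

σ̂²_MAP = 4.579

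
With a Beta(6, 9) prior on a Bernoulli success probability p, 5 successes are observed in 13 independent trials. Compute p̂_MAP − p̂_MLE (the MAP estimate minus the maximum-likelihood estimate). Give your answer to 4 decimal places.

MAP − MLE = 0.0000

Posterior is Beta(11, 17); MAP = (11−1)/(28−2) = 10/26 ≈ 0.38462.
MLE ignores the prior: p̂_MLE = k/n = 5/13 ≈ 0.38462.
Difference = 10/26 − 5/13 = 0 ≈ 0.0000.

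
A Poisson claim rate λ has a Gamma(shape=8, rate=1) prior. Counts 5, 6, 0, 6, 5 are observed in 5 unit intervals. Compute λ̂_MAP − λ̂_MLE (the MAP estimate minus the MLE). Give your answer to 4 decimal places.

Σxᵢ = 22. Posterior is Gamma(30, 6); MAP = (30−1)/6 = 29/6 ≈ 4.83333.
MLE = x̄ = 22/5 ≈ 4.40000.
Difference = 29/6 − 22/5 = 13/30 ≈ 0.4333.

MAP − MLE = 0.4333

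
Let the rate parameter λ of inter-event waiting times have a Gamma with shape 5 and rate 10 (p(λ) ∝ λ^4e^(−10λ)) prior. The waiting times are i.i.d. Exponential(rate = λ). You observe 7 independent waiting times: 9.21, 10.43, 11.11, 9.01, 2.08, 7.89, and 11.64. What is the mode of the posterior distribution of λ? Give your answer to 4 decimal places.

λ̂_MAP = 0.1541

The Exponential(rate=λ) likelihood is ∝ λ^n e^(−λΣtᵢ). Here n = 7 and Σtᵢ = 9.21 + 10.43 + 11.11 + 9.01 + 2.08 + 7.89 + 11.64 = 61.37.
Posterior ∝ λ^4e^(−10λ) · λ^7e^(−61.37λ) = λ^11e^(−71.37λ), i.e. Gamma(12, 71.37).
Mode = (a−1)/b = 11/71.37 ≈ 0.1541.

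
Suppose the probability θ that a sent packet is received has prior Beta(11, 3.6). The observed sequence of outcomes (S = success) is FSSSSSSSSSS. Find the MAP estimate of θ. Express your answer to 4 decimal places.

θ̂_MAP = 0.8475

Prior: Beta(11, 3.6).
Data: 10 successes in 11 trials (from the sequence). The binomial likelihood contributes θ^10(1−θ)^1, so the posterior is Beta(11+10, 3.6+1) = Beta(21, 4.6).
For Beta(a, b) with a, b > 1 the mode is (a−1)/(a+b−2) = 20/23.6 ≈ 0.8475.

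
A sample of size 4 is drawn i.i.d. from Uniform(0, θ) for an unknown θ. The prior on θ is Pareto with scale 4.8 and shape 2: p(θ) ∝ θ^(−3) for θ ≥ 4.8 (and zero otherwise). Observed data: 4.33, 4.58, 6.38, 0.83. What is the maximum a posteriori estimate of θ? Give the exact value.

θ̂_MAP = 6.38

The Uniform(0, θ) likelihood is θ^(−n) for θ ≥ max(xᵢ), zero otherwise. Here max(xᵢ) = 6.38.
Posterior ∝ θ^(−3) · θ^(−4) = θ^(−7) on θ ≥ max(4.8, 6.38) = 6.38.
This density is strictly decreasing in θ, so the posterior mode lies at the lower boundary of the support.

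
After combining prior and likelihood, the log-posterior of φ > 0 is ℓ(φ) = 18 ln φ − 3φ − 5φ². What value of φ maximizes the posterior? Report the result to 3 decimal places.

ℓ'(φ) = 18/φ − 3 − 10φ. Setting this to zero and multiplying by φ: 10φ² + 3φ − 18 = 0.
φ = (−3 + √(3² + 4·10·18)) / (2·10) = (−3 + √729) / 20 = (−3 + 27)/20 = 6/5.
ℓ''(φ) = −18/φ² − 10 < 0, confirming a maximum.

φ̂_MAP = 1.200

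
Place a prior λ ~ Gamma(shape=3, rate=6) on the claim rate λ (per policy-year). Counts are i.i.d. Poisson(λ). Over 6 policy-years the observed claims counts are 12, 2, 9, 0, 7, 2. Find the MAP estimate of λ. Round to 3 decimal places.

Σxᵢ = 12+2+9+0+7+2 = 32, with n = 6.
Posterior ∝ λ^2e^(−6λ) · λ^32e^(−6λ) = λ^34e^(−12λ), i.e. Gamma(shape=35, rate=12).
The mode of a Gamma(a, b) with a ≥ 1 (shape–rate) is (a−1)/b = 34/12 ≈ 2.833.

λ̂_MAP = 2.833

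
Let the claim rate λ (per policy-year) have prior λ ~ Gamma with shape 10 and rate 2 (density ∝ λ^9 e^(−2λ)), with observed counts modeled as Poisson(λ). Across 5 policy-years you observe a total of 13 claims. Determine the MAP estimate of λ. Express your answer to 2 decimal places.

λ̂_MAP = 3.14

Σxᵢ = 13, n = 5.
Posterior ∝ λ^9e^(−2λ) · λ^13e^(−5λ) = λ^22e^(−7λ), i.e. Gamma(shape=23, rate=7).
The mode of a Gamma(a, b) with a ≥ 1 (shape–rate) is (a−1)/b = 22/7 ≈ 3.14.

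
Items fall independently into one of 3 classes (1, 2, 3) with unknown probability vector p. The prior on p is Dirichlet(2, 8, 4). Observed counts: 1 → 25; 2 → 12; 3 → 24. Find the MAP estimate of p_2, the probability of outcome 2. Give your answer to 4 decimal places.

MAP estimate: 0.2639

The posterior is Dirichlet(αᵢ + nᵢ) = Dirichlet(27, 20, 28).
For a Dirichlet(a₁,…,a_K) with all aᵢ > 1, the mode has j-th component (aⱼ − 1)/(Σaᵢ − K).
Here Σaᵢ = 75 and K = 3, so p_2 = (20 − 1)/(75 − 3) = 19/72 ≈ 0.2639.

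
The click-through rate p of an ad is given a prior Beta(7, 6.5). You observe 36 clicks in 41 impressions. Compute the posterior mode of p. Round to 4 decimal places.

p̂_MAP = 0.8000

Prior: Beta(7, 6.5).
Data: 36 successes in 41 trials. The binomial likelihood contributes p^36(1−p)^5, so the posterior is Beta(7+36, 6.5+5) = Beta(43, 11.5).
For Beta(a, b) with a, b > 1 the mode is (a−1)/(a+b−2) = 42/52.5 ≈ 0.8000.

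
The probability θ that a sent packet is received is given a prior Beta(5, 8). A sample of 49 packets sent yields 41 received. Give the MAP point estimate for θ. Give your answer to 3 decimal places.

Prior: Beta(5, 8).
Data: 41 successes in 49 trials. The binomial likelihood contributes θ^41(1−θ)^8, so the posterior is Beta(5+41, 8+8) = Beta(46, 16).
For Beta(a, b) with a, b > 1 the mode is (a−1)/(a+b−2) = 45/60 ≈ 0.750.

θ̂_MAP = 0.750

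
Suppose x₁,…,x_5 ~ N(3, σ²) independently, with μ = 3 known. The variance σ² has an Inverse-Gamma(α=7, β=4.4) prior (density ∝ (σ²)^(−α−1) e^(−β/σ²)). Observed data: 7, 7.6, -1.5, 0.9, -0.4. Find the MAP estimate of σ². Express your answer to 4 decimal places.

σ̂²_MAP = 3.9133

Sum of squared deviations about the known mean: SS = (7−3)² + (7.6−3)² + (-1.5−3)² + (0.9−3)² + (-0.4−3)² = 73.38.
The Normal likelihood contributes (σ²)^(−n/2) exp(−SS/(2σ²)), so the posterior is Inverse-Gamma(α + n/2, β + SS/2) = Inverse-Gamma(9.5, 41.09).
The mode of Inverse-Gamma(a, b) is b/(a+1) = 41.09/10.5 ≈ 3.9133.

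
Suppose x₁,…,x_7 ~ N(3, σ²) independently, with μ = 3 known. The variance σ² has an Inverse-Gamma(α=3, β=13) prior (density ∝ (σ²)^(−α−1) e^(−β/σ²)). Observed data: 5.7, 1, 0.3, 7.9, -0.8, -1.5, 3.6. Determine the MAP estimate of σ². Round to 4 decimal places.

Sum of squared deviations about the known mean: SS = (5.7−3)² + (1−3)² + (0.3−3)² + (7.9−3)² + (-0.8−3)² + (-1.5−3)² + (3.6−3)² = 77.64.
The Normal likelihood contributes (σ²)^(−n/2) exp(−SS/(2σ²)), so the posterior is Inverse-Gamma(α + n/2, β + SS/2) = Inverse-Gamma(6.5, 51.82).
The mode of Inverse-Gamma(a, b) is b/(a+1) = 51.82/7.5 ≈ 6.9093.

σ̂²_MAP = 6.9093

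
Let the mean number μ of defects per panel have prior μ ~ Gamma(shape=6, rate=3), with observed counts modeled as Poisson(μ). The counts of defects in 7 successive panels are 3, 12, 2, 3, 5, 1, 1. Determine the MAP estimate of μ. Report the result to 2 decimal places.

μ̂_MAP = 3.20

Σxᵢ = 3+12+2+3+5+1+1 = 27, with n = 7.
Posterior ∝ μ^5e^(−3μ) · μ^27e^(−7μ) = μ^32e^(−10μ), i.e. Gamma(shape=33, rate=10).
The mode of a Gamma(a, b) with a ≥ 1 (shape–rate) is (a−1)/b = 32/10 ≈ 3.20.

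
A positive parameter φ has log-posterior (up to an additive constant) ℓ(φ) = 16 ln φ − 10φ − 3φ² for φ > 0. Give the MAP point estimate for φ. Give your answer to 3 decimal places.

ℓ'(φ) = 16/φ − 10 − 6φ. Setting this to zero and multiplying by φ: 6φ² + 10φ − 16 = 0.
φ = (−10 + √(10² + 4·6·16)) / (2·6) = (−10 + √484) / 12 = (−10 + 22)/12 = 1.
ℓ''(φ) = −16/φ² − 6 < 0, confirming a maximum.

φ̂_MAP = 1.000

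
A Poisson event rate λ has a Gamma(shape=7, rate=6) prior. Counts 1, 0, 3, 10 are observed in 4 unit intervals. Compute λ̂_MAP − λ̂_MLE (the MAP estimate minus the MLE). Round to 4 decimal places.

MAP − MLE = -1.5000

Σxᵢ = 14. Posterior is Gamma(21, 10); MAP = (21−1)/10 = 20/10 ≈ 2.00000.
MLE = x̄ = 14/4 ≈ 3.50000.
Difference = 20/10 − 14/4 = -3/2 ≈ -1.5000.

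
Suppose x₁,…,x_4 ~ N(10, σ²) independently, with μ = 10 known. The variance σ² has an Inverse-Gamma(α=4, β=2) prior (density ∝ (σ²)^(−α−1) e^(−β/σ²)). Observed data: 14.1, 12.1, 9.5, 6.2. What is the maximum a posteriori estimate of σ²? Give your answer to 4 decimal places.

Sum of squared deviations about the known mean: SS = (14.1−10)² + (12.1−10)² + (9.5−10)² + (6.2−10)² = 35.91.
The Normal likelihood contributes (σ²)^(−n/2) exp(−SS/(2σ²)), so the posterior is Inverse-Gamma(α + n/2, β + SS/2) = Inverse-Gamma(6, 19.955).
The mode of Inverse-Gamma(a, b) is b/(a+1) = 19.955/7 ≈ 2.8507.

σ̂²_MAP = 2.8507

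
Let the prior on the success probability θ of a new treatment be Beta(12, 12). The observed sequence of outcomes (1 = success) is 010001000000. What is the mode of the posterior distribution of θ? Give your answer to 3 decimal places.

Prior: Beta(12, 12).
Data: 2 successes in 12 trials (from the sequence). The binomial likelihood contributes θ^2(1−θ)^10, so the posterior is Beta(12+2, 12+10) = Beta(14, 22).
For Beta(a, b) with a, b > 1 the mode is (a−1)/(a+b−2) = 13/34 ≈ 0.382.

θ̂_MAP = 0.382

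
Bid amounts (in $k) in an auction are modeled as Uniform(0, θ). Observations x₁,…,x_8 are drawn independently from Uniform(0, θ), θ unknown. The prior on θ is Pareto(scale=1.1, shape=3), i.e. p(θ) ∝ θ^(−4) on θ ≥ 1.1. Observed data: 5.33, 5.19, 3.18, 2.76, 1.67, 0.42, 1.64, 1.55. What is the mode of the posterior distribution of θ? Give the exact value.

The Uniform(0, θ) likelihood is θ^(−n) for θ ≥ max(xᵢ), zero otherwise. Here max(xᵢ) = 5.33.
Posterior ∝ θ^(−4) · θ^(−8) = θ^(−12) on θ ≥ max(1.1, 5.33) = 5.33.
This density is strictly decreasing in θ, so the posterior mode lies at the lower boundary of the support.

θ̂_MAP = 5.33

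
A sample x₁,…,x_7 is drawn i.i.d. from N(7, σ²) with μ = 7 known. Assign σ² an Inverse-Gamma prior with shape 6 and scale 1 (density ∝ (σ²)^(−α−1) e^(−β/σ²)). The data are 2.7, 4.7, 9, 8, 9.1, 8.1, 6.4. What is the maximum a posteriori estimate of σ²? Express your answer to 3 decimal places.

σ̂²_MAP = 1.750

Sum of squared deviations about the known mean: SS = (2.7−7)² + (4.7−7)² + (9−7)² + (8−7)² + (9.1−7)² + (8.1−7)² + (6.4−7)² = 34.76.
The Normal likelihood contributes (σ²)^(−n/2) exp(−SS/(2σ²)), so the posterior is Inverse-Gamma(α + n/2, β + SS/2) = Inverse-Gamma(9.5, 18.38).
The mode of Inverse-Gamma(a, b) is b/(a+1) = 18.38/10.5 ≈ 1.750.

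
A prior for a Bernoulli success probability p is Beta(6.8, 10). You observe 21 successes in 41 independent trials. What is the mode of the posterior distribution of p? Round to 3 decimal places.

p̂_MAP = 0.480

Prior: Beta(6.8, 10).
Data: 21 successes in 41 trials. The binomial likelihood contributes p^21(1−p)^20, so the posterior is Beta(6.8+21, 10+20) = Beta(27.8, 30).
For Beta(a, b) with a, b > 1 the mode is (a−1)/(a+b−2) = 26.8/55.8 ≈ 0.480.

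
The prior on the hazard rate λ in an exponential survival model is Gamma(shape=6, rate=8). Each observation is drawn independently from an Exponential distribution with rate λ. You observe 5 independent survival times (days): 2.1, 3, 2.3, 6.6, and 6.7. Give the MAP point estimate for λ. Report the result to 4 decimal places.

λ̂_MAP = 0.3484

The Exponential(rate=λ) likelihood is ∝ λ^n e^(−λΣtᵢ). Here n = 5 and Σtᵢ = 2.1 + 3 + 2.3 + 6.6 + 6.7 = 20.7.
Posterior ∝ λ^5e^(−8λ) · λ^5e^(−20.7λ) = λ^10e^(−28.7λ), i.e. Gamma(11, 28.7).
Mode = (a−1)/b = 10/28.7 ≈ 0.3484.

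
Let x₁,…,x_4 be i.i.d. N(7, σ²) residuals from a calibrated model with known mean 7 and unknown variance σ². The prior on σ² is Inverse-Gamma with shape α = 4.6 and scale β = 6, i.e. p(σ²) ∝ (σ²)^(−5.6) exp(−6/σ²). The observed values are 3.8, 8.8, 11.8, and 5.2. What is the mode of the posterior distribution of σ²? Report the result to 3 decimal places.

Sum of squared deviations about the known mean: SS = (3.8−7)² + (8.8−7)² + (11.8−7)² + (5.2−7)² = 39.76.
The Normal likelihood contributes (σ²)^(−n/2) exp(−SS/(2σ²)), so the posterior is Inverse-Gamma(α + n/2, β + SS/2) = Inverse-Gamma(6.6, 25.88).
The mode of Inverse-Gamma(a, b) is b/(a+1) = 25.88/7.6 ≈ 3.405.

σ̂²_MAP = 3.405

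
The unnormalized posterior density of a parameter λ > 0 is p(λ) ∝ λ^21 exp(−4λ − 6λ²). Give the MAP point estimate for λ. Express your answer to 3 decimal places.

λ̂_MAP = 1.167

ℓ'(λ) = 21/λ − 4 − 12λ. Setting this to zero and multiplying by λ: 12λ² + 4λ − 21 = 0.
λ = (−4 + √(4² + 4·12·21)) / (2·12) = (−4 + √1024) / 24 = (−4 + 32)/24 = 7/6.
ℓ''(λ) = −21/λ² − 12 < 0, confirming a maximum.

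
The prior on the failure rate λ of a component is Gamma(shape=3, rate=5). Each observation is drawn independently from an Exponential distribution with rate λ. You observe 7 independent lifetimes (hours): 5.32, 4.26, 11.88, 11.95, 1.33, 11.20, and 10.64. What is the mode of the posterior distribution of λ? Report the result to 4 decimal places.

The Exponential(rate=λ) likelihood is ∝ λ^n e^(−λΣtᵢ). Here n = 7 and Σtᵢ = 5.32 + 4.26 + 11.88 + 11.95 + 1.33 + 11.20 + 10.64 = 56.58.
Posterior ∝ λ^2e^(−5λ) · λ^7e^(−56.58λ) = λ^9e^(−61.58λ), i.e. Gamma(10, 61.58).
Mode = (a−1)/b = 9/61.58 ≈ 0.1462.

λ̂_MAP = 0.1462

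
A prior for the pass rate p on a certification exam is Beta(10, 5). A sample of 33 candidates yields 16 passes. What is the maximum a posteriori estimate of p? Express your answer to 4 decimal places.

Prior: Beta(10, 5).
Data: 16 successes in 33 trials. The binomial likelihood contributes p^16(1−p)^17, so the posterior is Beta(10+16, 5+17) = Beta(26, 22).
For Beta(a, b) with a, b > 1 the mode is (a−1)/(a+b−2) = 25/46 ≈ 0.5435.

p̂_MAP = 0.5435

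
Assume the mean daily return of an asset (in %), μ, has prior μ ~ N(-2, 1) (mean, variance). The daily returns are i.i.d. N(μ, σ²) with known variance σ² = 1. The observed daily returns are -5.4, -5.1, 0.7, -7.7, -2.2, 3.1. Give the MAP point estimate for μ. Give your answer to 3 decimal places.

μ̂_MAP = -2.657

n = 6; x̄ = ((-5.4) + (-5.1) + 0.7 + (-7.7) + (-2.2) + 3.1)/6 = -16.6/6 = -83/30 ≈ -2.7667.
For a Normal prior and Normal likelihood with known variance, the posterior is Normal; its mode equals its mean, the precision-weighted average.
Prior precision 1/σ₀² = 1/1 = 1; data precision n/σ² = 6/1 = 6.
μ̂ = (1·(-2) + 6·(-83/30)) / (1 + 6) = (-18.6)/7 = -93/35 ≈ -2.657.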